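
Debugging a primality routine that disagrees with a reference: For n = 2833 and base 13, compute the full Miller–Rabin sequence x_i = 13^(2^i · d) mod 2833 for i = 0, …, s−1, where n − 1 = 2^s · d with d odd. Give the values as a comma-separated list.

n − 1 = 2832 = 2^4 · 177, so s = 4 and d = 177.
x_0 = 13^177 mod 2833 = 1278.
x_1 = 1278^2 mod 2833 = 1476.
x_2 = 1476^2 mod 2833 = 2832.
x_3 = 2832^2 mod 2833 = 1.

1278, 1476, 2832, 1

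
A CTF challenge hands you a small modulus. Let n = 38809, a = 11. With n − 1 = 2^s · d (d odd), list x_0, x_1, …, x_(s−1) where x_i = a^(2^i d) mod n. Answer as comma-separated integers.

37838, 11425, 15958

n − 1 = 38808 = 2^3 · 4851, so s = 3 and d = 4851.
x_0 = 11^4851 mod 38809 = 37838.
x_1 = 37838^2 mod 38809 = 11425.
x_2 = 11425^2 mod 38809 = 15958.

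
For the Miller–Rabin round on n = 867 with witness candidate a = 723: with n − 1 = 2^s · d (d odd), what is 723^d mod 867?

774

n − 1 = 866 = 2^1 · 433, so s = 1 and d = 433.
723^433 mod 867 = 774.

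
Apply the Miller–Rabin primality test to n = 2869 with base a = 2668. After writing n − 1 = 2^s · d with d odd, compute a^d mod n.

n − 1 = 2868 = 2^2 · 717, so s = 2 and d = 717.
Repeated squaring mod 2869: 2668^1 ≡ 2668, 2668^2 ≡ 235, 2668^4 ≡ 714, 2668^8 ≡ 1983, 2668^16 ≡ 1759, 2668^32 ≡ 1299, 2668^64 ≡ 429, 2668^128 ≡ 425, 2668^256 ≡ 2747, 2668^512 ≡ 539.
717 = 512 + 128 + 64 + 8 + 4 + 1, so 2668^717 ≡ 539·425·429·1983·714·2668 ≡ 1291 (mod 2869).

1291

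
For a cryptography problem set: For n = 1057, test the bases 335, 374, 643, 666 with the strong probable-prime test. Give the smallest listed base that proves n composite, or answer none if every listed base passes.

374

n − 1 = 1056 = 2^5 · 33, so s = 5 and d = 33.
Base 335: x_0 = 335^33 mod 1057 = 1056. x_0 = 1056 ≡ −1, so 335 is not a witness.
Base 374: x_0 = 374^33 mod 1057 = 412. x_0 is neither 1 nor 1056, so continue squaring. x_1 = 412^2 mod 1057 = 624. x_2 = 624^2 mod 1057 = 400. x_3 = 400^2 mod 1057 = 393. x_4 = 393^2 mod 1057 = 127. Reached i = s−1 = 4 without hitting −1: 374 is a Miller–Rabin witness and 1057 is composite.
Base 643: x_0 = 643^33 mod 1057 = 412. x_0 is neither 1 nor 1056, so continue squaring. x_1 = 412^2 mod 1057 = 624. x_2 = 624^2 mod 1057 = 400. x_3 = 400^2 mod 1057 = 393. x_4 = 393^2 mod 1057 = 127. Reached i = s−1 = 4 without hitting −1: 643 is a Miller–Rabin witness and 1057 is composite.
Base 666: x_0 = 666^33 mod 1057 = 799. x_0 is neither 1 nor 1056, so continue squaring. x_1 = 799^2 mod 1057 = 1030. x_2 = 1030^2 mod 1057 = 729. x_3 = 729^2 mod 1057 = 827. x_4 = 827^2 mod 1057 = 50. Reached i = s−1 = 4 without hitting −1: 666 is a Miller–Rabin witness and 1057 is composite.
The smallest witness among the given bases is 374.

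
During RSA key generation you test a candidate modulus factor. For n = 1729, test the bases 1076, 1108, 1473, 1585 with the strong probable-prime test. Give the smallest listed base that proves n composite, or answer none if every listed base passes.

n − 1 = 1728 = 2^6 · 27, so s = 6 and d = 27.
Base 1076: x_0 = 1076^27 mod 1729 = 1728. x_0 = 1728 ≡ −1, so 1076 is not a witness.
Base 1108: x_0 = 1108^27 mod 1729 = 1. x_0 = 1, so 1108 is not a witness.
Base 1473: x_0 = 1473^27 mod 1729 = 1728. x_0 = 1728 ≡ −1, so 1473 is not a witness.
Base 1585: x_0 = 1585^27 mod 1729 = 1728. x_0 = 1728 ≡ −1, so 1585 is not a witness.
No listed base is a witness for 1729.

none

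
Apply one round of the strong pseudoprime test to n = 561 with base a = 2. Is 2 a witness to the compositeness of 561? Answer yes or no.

n − 1 = 560 = 2^4 · 35, so s = 4 and d = 35.
x_0 = 2^35 mod 561 = 263.
x_0 is neither 1 nor 560, so continue squaring.
x_1 = 263^2 mod 561 = 166.
x_2 = 166^2 mod 561 = 67.
x_3 = 67^2 mod 561 = 1.
x_3 = 1 but x_2 ≠ ±1, a nontrivial square root of 1 — 2 is a witness and 561 is composite.

yes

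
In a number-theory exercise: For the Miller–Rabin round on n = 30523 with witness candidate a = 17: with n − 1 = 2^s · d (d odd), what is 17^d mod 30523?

n − 1 = 30522 = 2^1 · 15261, so s = 1 and d = 15261.
17^15261 mod 30523 = 12949.

12949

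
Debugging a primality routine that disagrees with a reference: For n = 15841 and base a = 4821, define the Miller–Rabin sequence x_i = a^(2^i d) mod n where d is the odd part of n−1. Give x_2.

n − 1 = 15840 = 2^5 · 495, so s = 5 and d = 495.
x_0 = 4821^495 mod 15841 = 10758.
x_1 = 10758^2 mod 15841 = 218.
x_2 = 218^2 mod 15841 = 1.

1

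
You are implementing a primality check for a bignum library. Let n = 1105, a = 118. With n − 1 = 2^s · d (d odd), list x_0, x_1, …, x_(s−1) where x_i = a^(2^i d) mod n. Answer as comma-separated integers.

n − 1 = 1104 = 2^4 · 69, so s = 4 and d = 69.
x_0 = 118^69 mod 1105 = 118.
x_1 = 118^2 mod 1105 = 664.
x_2 = 664^2 mod 1105 = 1.
x_3 = 1^2 mod 1105 = 1.

118, 664, 1, 1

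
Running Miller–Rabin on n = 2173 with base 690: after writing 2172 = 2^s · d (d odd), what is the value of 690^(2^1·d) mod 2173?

266

n − 1 = 2172 = 2^2 · 543, so s = 2 and d = 543.
Repeated squaring mod 2173: 690^1 ≡ 690, 690^2 ≡ 213, 690^4 ≡ 1909, 690^8 ≡ 160, 690^16 ≡ 1697, 690^32 ≡ 584, 690^64 ≡ 2068, 690^128 ≡ 160, 690^256 ≡ 1697, 690^512 ≡ 584.
543 = 512 + 16 + 8 + 4 + 2 + 1, so 690^543 ≡ 584·1697·160·1909·213·690 ≡ 425 (mod 2173).
x_0 = 425.
x_1 = 425^2 mod 2173 = 266.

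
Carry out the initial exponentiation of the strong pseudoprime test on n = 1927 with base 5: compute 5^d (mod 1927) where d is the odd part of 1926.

n − 1 = 1926 = 2^1 · 963, so s = 1 and d = 963.
5^963 mod 1927 = 1642.

1642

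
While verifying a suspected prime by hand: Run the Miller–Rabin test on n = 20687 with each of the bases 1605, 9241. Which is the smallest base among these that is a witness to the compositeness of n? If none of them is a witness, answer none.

1605

n − 1 = 20686 = 2^1 · 10343, so s = 1 and d = 10343.
Base 1605: x_0 = 1605^10343 mod 20687 = 15325. x_0 ∉ {1, 20686} and s = 1, so 1605 is a Miller–Rabin witness and 20687 is composite.
Base 9241: x_0 = 9241^10343 mod 20687 = 9002. x_0 ∉ {1, 20686} and s = 1, so 9241 is a Miller–Rabin witness and 20687 is composite.
The smallest witness among the given bases is 1605.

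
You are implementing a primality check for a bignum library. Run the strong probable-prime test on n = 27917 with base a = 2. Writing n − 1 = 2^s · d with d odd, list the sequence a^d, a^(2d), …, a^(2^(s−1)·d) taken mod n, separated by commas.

5886, 27916

n − 1 = 27916 = 2^2 · 6979, so s = 2 and d = 6979.
x_0 = 2^6979 mod 27917 = 5886.
x_1 = 5886^2 mod 27917 = 27916.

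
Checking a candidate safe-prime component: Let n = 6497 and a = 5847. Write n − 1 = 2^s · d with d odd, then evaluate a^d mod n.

n − 1 = 6496 = 2^5 · 203, so s = 5 and d = 203.
5847^203 mod 6497 = 5600.

5600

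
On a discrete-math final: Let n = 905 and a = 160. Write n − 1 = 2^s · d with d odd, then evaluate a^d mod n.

n − 1 = 904 = 2^3 · 113, so s = 3 and d = 113.
160^113 mod 905 = 590.

590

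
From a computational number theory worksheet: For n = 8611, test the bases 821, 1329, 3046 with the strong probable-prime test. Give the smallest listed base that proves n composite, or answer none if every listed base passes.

n − 1 = 8610 = 2^1 · 4305, so s = 1 and d = 4305.
Base 821: x_0 = 821^4305 mod 8611 = 8594. x_0 ∉ {1, 8610} and s = 1, so 821 is a Miller–Rabin witness and 8611 is composite.
Base 1329: x_0 = 1329^4305 mod 8611 = 38. x_0 ∉ {1, 8610} and s = 1, so 1329 is a Miller–Rabin witness and 8611 is composite.
Base 3046: x_0 = 3046^4305 mod 8611 = 7177. x_0 ∉ {1, 8610} and s = 1, so 3046 is a Miller–Rabin witness and 8611 is composite.
The smallest witness among the given bases is 821.

821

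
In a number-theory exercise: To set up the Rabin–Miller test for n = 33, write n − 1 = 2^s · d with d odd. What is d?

Halving: 32 → 16 → 8 → 4 → 2 → 1; 1 is odd.
So 32 = 2^5 · 1.

1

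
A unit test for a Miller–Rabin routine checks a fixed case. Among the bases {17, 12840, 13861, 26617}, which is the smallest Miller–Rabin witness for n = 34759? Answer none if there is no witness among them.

n − 1 = 34758 = 2^1 · 17379, so s = 1 and d = 17379.
Base 17: x_0 = 17^17379 mod 34759 = 34758. x_0 = 34758 ≡ −1, so 17 is not a witness.
Base 12840: x_0 = 12840^17379 mod 34759 = 34758. x_0 = 34758 ≡ −1, so 12840 is not a witness.
Base 13861: x_0 = 13861^17379 mod 34759 = 34758. x_0 = 34758 ≡ −1, so 13861 is not a witness.
Base 26617: x_0 = 26617^17379 mod 34759 = 34758. x_0 = 34758 ≡ −1, so 26617 is not a witness.
No listed base is a witness for 34759.

none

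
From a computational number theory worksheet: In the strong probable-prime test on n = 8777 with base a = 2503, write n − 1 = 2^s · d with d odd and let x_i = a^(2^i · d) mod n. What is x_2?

n − 1 = 8776 = 2^3 · 1097, so s = 3 and d = 1097.
x_0 = 2503^1097 mod 8777 = 2342.
x_1 = 2342^2 mod 8777 = 8116.
x_2 = 8116^2 mod 8777 = 6848.

6848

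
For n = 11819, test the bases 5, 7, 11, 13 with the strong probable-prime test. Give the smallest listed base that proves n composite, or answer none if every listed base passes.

n − 1 = 11818 = 2^1 · 5909, so s = 1 and d = 5909.
Base 5: x_0 = 5^5909 mod 11819 = 792. x_0 ∉ {1, 11818} and s = 1, so 5 is a Miller–Rabin witness and 11819 is composite.
Base 7: x_0 = 7^5909 mod 11819 = 9039. x_0 ∉ {1, 11818} and s = 1, so 7 is a Miller–Rabin witness and 11819 is composite.
Base 11: x_0 = 11^5909 mod 11819 = 2410. x_0 ∉ {1, 11818} and s = 1, so 11 is a Miller–Rabin witness and 11819 is composite.
Base 13: x_0 = 13^5909 mod 11819 = 7329. x_0 ∉ {1, 11818} and s = 1, so 13 is a Miller–Rabin witness and 11819 is composite.
The smallest witness among the given bases is 5.

5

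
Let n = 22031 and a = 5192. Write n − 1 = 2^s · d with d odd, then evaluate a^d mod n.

n − 1 = 22030 = 2^1 · 11015, so s = 1 and d = 11015.
5192^11015 mod 22031 = 22030.

22030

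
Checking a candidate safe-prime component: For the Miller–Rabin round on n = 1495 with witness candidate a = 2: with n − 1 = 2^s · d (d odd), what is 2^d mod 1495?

1438

n − 1 = 1494 = 2^1 · 747, so s = 1 and d = 747.
2^747 mod 1495 = 1438.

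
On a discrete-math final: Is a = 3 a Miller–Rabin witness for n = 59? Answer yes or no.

no

n − 1 = 58 = 2^1 · 29, so s = 1 and d = 29.
By repeated squaring, 3^29 ≡ 1 (mod 59).
x_0 = 3^29 mod 59 = 1.
x_0 = 1, so 3 is not a witness.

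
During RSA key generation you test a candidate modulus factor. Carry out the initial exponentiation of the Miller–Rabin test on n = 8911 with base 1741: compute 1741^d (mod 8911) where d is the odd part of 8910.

n − 1 = 8910 = 2^1 · 4455, so s = 1 and d = 4455.
1741^4455 mod 8911 = 8910.

8910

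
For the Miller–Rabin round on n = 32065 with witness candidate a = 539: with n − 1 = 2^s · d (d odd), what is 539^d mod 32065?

n − 1 = 32064 = 2^6 · 501, so s = 6 and d = 501.
539^501 mod 32065 = 7139.

7139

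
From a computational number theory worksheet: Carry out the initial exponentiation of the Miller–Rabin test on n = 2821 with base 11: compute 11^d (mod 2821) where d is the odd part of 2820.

n − 1 = 2820 = 2^2 · 705, so s = 2 and d = 705.
Repeated squaring mod 2821: 11^1 ≡ 11, 11^2 ≡ 121, 11^4 ≡ 536, 11^8 ≡ 2375, 11^16 ≡ 1446, 11^32 ≡ 555, 11^64 ≡ 536, 11^128 ≡ 2375, 11^256 ≡ 1446, 11^512 ≡ 555.
705 = 512 + 128 + 64 + 1, so 11^705 ≡ 555·2375·536·11 ≡ 1828 (mod 2821).

1828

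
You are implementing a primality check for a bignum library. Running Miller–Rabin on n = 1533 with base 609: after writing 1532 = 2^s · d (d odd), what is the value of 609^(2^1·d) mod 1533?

1113

n − 1 = 1532 = 2^2 · 383, so s = 2 and d = 383.
Repeated squaring mod 1533: 609^1 ≡ 609, 609^2 ≡ 1428, 609^4 ≡ 294, 609^8 ≡ 588, 609^16 ≡ 819, 609^32 ≡ 840, 609^64 ≡ 420, 609^128 ≡ 105, 609^256 ≡ 294.
383 = 256 + 64 + 32 + 16 + 8 + 4 + 2 + 1, so 609^383 ≡ 294·420·840·819·588·294·1428·609 ≡ 315 (mod 1533).
x_0 = 315.
x_1 = 315^2 mod 1533 = 1113.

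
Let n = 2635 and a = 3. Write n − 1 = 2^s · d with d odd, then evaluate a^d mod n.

n − 1 = 2634 = 2^1 · 1317, so s = 1 and d = 1317.
3^1317 mod 2635 = 1263.

1263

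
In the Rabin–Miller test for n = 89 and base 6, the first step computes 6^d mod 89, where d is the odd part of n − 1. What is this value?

n − 1 = 88 = 2^3 · 11, so s = 3 and d = 11.
6^11 mod 89 = 37.

37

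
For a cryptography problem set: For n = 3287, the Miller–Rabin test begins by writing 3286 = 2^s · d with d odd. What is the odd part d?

1643

Halving: 3286 → 1643; 1643 is odd.
So 3286 = 2^1 · 1643.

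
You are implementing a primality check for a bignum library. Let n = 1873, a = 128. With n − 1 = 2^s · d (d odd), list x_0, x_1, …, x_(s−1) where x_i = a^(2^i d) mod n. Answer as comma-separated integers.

219, 1136, 1872, 1

n − 1 = 1872 = 2^4 · 117, so s = 4 and d = 117.
x_0 = 128^117 mod 1873 = 219.
x_1 = 219^2 mod 1873 = 1136.
x_2 = 1136^2 mod 1873 = 1872.
x_3 = 1872^2 mod 1873 = 1.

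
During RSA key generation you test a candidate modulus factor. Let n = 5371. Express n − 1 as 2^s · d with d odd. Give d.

2685

Halving: 5370 → 2685; 2685 is odd.
So 5370 = 2^1 · 2685.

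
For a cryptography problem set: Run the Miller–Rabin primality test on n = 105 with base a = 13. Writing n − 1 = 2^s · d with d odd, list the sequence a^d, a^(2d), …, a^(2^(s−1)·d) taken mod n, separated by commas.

13, 64, 1

n − 1 = 104 = 2^3 · 13, so s = 3 and d = 13.
x_0 = 13^13 mod 105 = 13.
x_1 = 13^2 mod 105 = 64.
x_2 = 64^2 mod 105 = 1.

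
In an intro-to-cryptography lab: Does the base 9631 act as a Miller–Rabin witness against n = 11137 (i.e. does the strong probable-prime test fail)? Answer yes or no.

n − 1 = 11136 = 2^7 · 87, so s = 7 and d = 87.
x_0 = 9631^87 mod 11137 = 11136.
x_0 = 11136 ≡ −1, so 9631 is not a witness.

no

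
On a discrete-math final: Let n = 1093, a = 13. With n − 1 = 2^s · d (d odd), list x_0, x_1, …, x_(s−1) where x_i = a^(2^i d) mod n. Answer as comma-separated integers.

n − 1 = 1092 = 2^2 · 273, so s = 2 and d = 273.
x_0 = 13^273 mod 1093 = 1.
x_1 = 1^2 mod 1093 = 1.

1, 1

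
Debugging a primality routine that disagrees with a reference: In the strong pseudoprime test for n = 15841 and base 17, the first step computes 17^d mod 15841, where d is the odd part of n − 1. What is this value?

10198

n − 1 = 15840 = 2^5 · 495, so s = 5 and d = 495.
17^495 mod 15841 = 10198.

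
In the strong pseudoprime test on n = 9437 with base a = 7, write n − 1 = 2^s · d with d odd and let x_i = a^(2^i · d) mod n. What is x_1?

n − 1 = 9436 = 2^2 · 2359, so s = 2 and d = 2359.
Repeated squaring mod 9437: 7^1 ≡ 7, 7^2 ≡ 49, 7^4 ≡ 2401, 7^8 ≡ 8231, 7^16 ≡ 1138, 7^32 ≡ 2175, 7^64 ≡ 2688, 7^128 ≡ 6039, 7^256 ≡ 4953, 7^512 ≡ 5446, 7^1024 ≡ 7862, 7^2048 ≡ 8131.
2359 = 2048 + 256 + 32 + 16 + 4 + 2 + 1, so 7^2359 ≡ 8131·4953·2175·1138·2401·49·7 ≡ 9436 (mod 9437).
x_0 = 9436.
x_1 = 9436^2 mod 9437 = 1.

1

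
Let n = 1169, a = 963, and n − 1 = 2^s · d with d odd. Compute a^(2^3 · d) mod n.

n − 1 = 1168 = 2^4 · 73, so s = 4 and d = 73.
x_0 = 963^73 mod 1169 = 844.
x_1 = 844^2 mod 1169 = 415.
x_2 = 415^2 mod 1169 = 382.
x_3 = 382^2 mod 1169 = 968.

968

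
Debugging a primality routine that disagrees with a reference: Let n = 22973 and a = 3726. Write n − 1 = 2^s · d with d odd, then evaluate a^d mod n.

n − 1 = 22972 = 2^2 · 5743, so s = 2 and d = 5743.
Repeated squaring mod 22973: 3726^1 ≡ 3726, 3726^2 ≡ 7384, 3726^4 ≡ 8527, 3726^8 ≡ 184, 3726^16 ≡ 10883, 3726^32 ≡ 13874, 3726^64 ≡ 20082, 3726^128 ≡ 18682, 3726^256 ≡ 11308, 3726^512 ≡ 3146, 3726^1024 ≡ 18926, 3726^2048 ≡ 21433, 3726^4096 ≡ 5381.
5743 = 4096 + 1024 + 512 + 64 + 32 + 8 + 4 + 2 + 1, so 3726^5743 ≡ 5381·18926·3146·20082·13874·184·8527·7384·3726 ≡ 22972 (mod 22973).

22972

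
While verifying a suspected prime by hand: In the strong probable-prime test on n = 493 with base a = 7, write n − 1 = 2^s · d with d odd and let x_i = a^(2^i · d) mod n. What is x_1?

n − 1 = 492 = 2^2 · 123, so s = 2 and d = 123.
By repeated squaring, 7^123 ≡ 371 (mod 493).
x_0 = 371.
x_1 = 371^2 mod 493 = 94.

94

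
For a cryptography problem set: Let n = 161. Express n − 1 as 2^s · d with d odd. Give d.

5

Halving: 160 → 80 → 40 → 20 → 10 → 5; 5 is odd.
So 160 = 2^5 · 5.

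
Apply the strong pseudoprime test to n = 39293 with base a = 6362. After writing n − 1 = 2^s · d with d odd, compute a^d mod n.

n − 1 = 39292 = 2^2 · 9823, so s = 2 and d = 9823.
6362^9823 mod 39293 = 1795.

1795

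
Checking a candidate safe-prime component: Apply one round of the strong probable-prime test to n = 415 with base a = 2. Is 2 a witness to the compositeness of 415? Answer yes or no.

n − 1 = 414 = 2^1 · 207, so s = 1 and d = 207.
By repeated squaring, 2^207 ≡ 328 (mod 415).
x_0 = 2^207 mod 415 = 328.
x_0 ∉ {1, 414} and s = 1, so 2 is a Miller–Rabin witness and 415 is composite.

yes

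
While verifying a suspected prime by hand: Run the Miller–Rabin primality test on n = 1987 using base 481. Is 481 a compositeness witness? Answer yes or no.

no

n − 1 = 1986 = 2^1 · 993, so s = 1 and d = 993.
x_0 = 481^993 mod 1987 = 1986.
x_0 = 1986 ≡ −1, so 481 is not a witness.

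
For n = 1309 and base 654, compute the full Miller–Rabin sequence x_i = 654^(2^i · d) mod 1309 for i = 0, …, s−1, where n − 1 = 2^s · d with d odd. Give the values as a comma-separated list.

916, 1296

n − 1 = 1308 = 2^2 · 327, so s = 2 and d = 327.
x_0 = 654^327 mod 1309 = 916.
x_1 = 916^2 mod 1309 = 1296.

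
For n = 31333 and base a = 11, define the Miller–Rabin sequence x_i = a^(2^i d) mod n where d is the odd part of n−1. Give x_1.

n − 1 = 31332 = 2^2 · 7833, so s = 2 and d = 7833.
By repeated squaring, 11^7833 ≡ 1 (mod 31333).
x_0 = 1.
x_1 = 1^2 mod 31333 = 1.

1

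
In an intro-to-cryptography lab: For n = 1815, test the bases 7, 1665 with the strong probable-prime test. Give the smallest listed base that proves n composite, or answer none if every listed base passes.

7

n − 1 = 1814 = 2^1 · 907, so s = 1 and d = 907.
Base 7: x_0 = 7^907 mod 1815 = 523. x_0 ∉ {1, 1814} and s = 1, so 7 is a Miller–Rabin witness and 1815 is composite.
Base 1665: x_0 = 1665^907 mod 1815 = 1215. x_0 ∉ {1, 1814} and s = 1, so 1665 is a Miller–Rabin witness and 1815 is composite.
The smallest witness among the given bases is 7.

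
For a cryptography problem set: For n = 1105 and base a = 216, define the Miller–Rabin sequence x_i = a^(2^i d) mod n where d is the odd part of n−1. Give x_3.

781

n − 1 = 1104 = 2^4 · 69, so s = 4 and d = 69.
x_0 = 216^69 mod 1105 = 411.
x_1 = 411^2 mod 1105 = 961.
x_2 = 961^2 mod 1105 = 846.
x_3 = 846^2 mod 1105 = 781.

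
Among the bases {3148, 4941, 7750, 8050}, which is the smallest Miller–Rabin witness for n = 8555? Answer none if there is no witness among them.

3148

n − 1 = 8554 = 2^1 · 4277, so s = 1 and d = 4277.
Base 3148: x_0 = 3148^4277 mod 8555 = 4873. x_0 ∉ {1, 8554} and s = 1, so 3148 is a Miller–Rabin witness and 8555 is composite.
Base 4941: x_0 = 4941^4277 mod 8555 = 7731. x_0 ∉ {1, 8554} and s = 1, so 4941 is a Miller–Rabin witness and 8555 is composite.
Base 7750: x_0 = 7750^4277 mod 8555 = 8295. x_0 ∉ {1, 8554} and s = 1, so 7750 is a Miller–Rabin witness and 8555 is composite.
Base 8050: x_0 = 8050^4277 mod 8555 = 4135. x_0 ∉ {1, 8554} and s = 1, so 8050 is a Miller–Rabin witness and 8555 is composite.
The smallest witness among the given bases is 3148.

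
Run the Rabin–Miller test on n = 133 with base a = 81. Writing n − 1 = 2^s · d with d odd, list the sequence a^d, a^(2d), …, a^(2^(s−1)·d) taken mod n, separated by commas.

n − 1 = 132 = 2^2 · 33, so s = 2 and d = 33.
x_0 = 81^33 mod 133 = 64.
x_1 = 64^2 mod 133 = 106.

64, 106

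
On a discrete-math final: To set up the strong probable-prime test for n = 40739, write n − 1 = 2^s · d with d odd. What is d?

Halving: 40738 → 20369; 20369 is odd.
So 40738 = 2^1 · 20369.

20369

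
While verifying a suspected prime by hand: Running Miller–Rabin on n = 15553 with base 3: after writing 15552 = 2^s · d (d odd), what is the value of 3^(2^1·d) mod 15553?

2090

n − 1 = 15552 = 2^6 · 243, so s = 6 and d = 243.
Repeated squaring mod 15553: 3^1 ≡ 3, 3^2 ≡ 9, 3^4 ≡ 81, 3^8 ≡ 6561, 3^16 ≡ 11570, 3^32 ≡ 229, 3^64 ≡ 5782, 3^128 ≡ 8127.
243 = 128 + 64 + 32 + 16 + 2 + 1, so 3^243 ≡ 8127·5782·229·11570·9·3 ≡ 5496 (mod 15553).
x_0 = 5496.
x_1 = 5496^2 mod 15553 = 2090.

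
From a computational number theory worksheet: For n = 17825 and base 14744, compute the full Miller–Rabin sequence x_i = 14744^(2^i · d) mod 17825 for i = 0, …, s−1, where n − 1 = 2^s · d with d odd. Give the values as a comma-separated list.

n − 1 = 17824 = 2^5 · 557, so s = 5 and d = 557.
x_0 = 14744^557 mod 17825 = 13939.
x_1 = 13939^2 mod 17825 = 3221.
x_2 = 3221^2 mod 17825 = 691.
x_3 = 691^2 mod 17825 = 14031.
x_4 = 14031^2 mod 17825 = 9661.

13939, 3221, 691, 14031, 9661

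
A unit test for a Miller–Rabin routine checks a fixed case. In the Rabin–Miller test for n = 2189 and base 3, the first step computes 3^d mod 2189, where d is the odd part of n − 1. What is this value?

471

n − 1 = 2188 = 2^2 · 547, so s = 2 and d = 547.
3^547 mod 2189 = 471.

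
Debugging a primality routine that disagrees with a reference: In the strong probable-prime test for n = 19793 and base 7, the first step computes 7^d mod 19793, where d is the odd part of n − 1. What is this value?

n − 1 = 19792 = 2^4 · 1237, so s = 4 and d = 1237.
Repeated squaring mod 19793: 7^1 ≡ 7, 7^2 ≡ 49, 7^4 ≡ 2401, 7^8 ≡ 5038, 7^16 ≡ 6818, 7^32 ≡ 11160, 7^64 ≡ 8044, 7^128 ≡ 2619, 7^256 ≡ 10783, 7^512 ≡ 9007, 7^1024 ≡ 14335.
1237 = 1024 + 128 + 64 + 16 + 4 + 1, so 7^1237 ≡ 14335·2619·8044·6818·2401·7 ≡ 9696 (mod 19793).

9696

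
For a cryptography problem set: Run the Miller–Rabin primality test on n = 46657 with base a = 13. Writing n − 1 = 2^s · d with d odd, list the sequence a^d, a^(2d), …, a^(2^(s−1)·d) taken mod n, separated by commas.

35230, 30043, 2184, 10842, 19981, 43069

n − 1 = 46656 = 2^6 · 729, so s = 6 and d = 729.
x_0 = 13^729 mod 46657 = 35230.
x_1 = 35230^2 mod 46657 = 30043.
x_2 = 30043^2 mod 46657 = 2184.
x_3 = 2184^2 mod 46657 = 10842.
x_4 = 10842^2 mod 46657 = 19981.
x_5 = 19981^2 mod 46657 = 43069.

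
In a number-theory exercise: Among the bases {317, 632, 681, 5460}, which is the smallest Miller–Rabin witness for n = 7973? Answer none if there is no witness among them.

n − 1 = 7972 = 2^2 · 1993, so s = 2 and d = 1993.
Base 317: x_0 = 317^1993 mod 7973 = 7520. x_0 is neither 1 nor 7972, so continue squaring. x_1 = 7520^2 mod 7973 = 5884. Reached i = s−1 = 1 without hitting −1: 317 is a Miller–Rabin witness and 7973 is composite.
Base 632: x_0 = 632^1993 mod 7973 = 6729. x_0 is neither 1 nor 7972, so continue squaring. x_1 = 6729^2 mod 7973 = 774. Reached i = s−1 = 1 without hitting −1: 632 is a Miller–Rabin witness and 7973 is composite.
Base 681: x_0 = 681^1993 mod 7973 = 7583. x_0 is neither 1 nor 7972, so continue squaring. x_1 = 7583^2 mod 7973 = 613. Reached i = s−1 = 1 without hitting −1: 681 is a Miller–Rabin witness and 7973 is composite.
Base 5460: x_0 = 5460^1993 mod 7973 = 3108. x_0 is neither 1 nor 7972, so continue squaring. x_1 = 3108^2 mod 7973 = 4361. Reached i = s−1 = 1 without hitting −1: 5460 is a Miller–Rabin witness and 7973 is composite.
The smallest witness among the given bases is 317.

317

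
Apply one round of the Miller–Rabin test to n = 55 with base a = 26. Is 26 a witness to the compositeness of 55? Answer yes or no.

n − 1 = 54 = 2^1 · 27, so s = 1 and d = 27.
Repeated squaring mod 55: 26^1 ≡ 26, 26^2 ≡ 16, 26^4 ≡ 36, 26^8 ≡ 31, 26^16 ≡ 26.
27 = 16 + 8 + 2 + 1, so 26^27 ≡ 26·31·16·26 ≡ 16 (mod 55).
x_0 = 26^27 mod 55 = 16.
x_0 ∉ {1, 54} and s = 1, so 26 is a Miller–Rabin witness and 55 is composite.

yes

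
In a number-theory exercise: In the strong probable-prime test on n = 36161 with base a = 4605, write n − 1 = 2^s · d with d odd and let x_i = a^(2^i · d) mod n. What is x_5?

1

n − 1 = 36160 = 2^6 · 565, so s = 6 and d = 565.
x_0 = 4605^565 mod 36161 = 21929.
x_1 = 21929^2 mod 36161 = 12063.
x_2 = 12063^2 mod 36161 = 4105.
x_3 = 4105^2 mod 36161 = 36160.
x_4 = 36160^2 mod 36161 = 1.
x_5 = 1^2 mod 36161 = 1.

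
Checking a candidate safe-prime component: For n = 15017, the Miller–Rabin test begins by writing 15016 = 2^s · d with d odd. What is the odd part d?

1877

Halving: 15016 → 7508 → 3754 → 1877; 1877 is odd.
So 15016 = 2^3 · 1877.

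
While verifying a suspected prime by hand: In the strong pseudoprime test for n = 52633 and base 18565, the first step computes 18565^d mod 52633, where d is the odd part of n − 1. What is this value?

n − 1 = 52632 = 2^3 · 6579, so s = 3 and d = 6579.
By repeated squaring, 18565^6579 ≡ 44703 (mod 52633).

44703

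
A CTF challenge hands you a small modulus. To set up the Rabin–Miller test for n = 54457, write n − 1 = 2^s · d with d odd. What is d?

Halving: 54456 → 27228 → 13614 → 6807; 6807 is odd.
So 54456 = 2^3 · 6807.

6807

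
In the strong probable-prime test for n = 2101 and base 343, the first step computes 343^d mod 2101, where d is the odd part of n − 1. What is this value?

2100

n − 1 = 2100 = 2^2 · 525, so s = 2 and d = 525.
By repeated squaring, 343^525 ≡ 2100 (mod 2101).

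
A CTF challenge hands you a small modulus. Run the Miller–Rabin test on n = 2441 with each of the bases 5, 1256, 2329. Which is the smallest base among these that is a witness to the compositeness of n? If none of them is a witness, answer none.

n − 1 = 2440 = 2^3 · 305, so s = 3 and d = 305.
Base 5: x_0 = 5^305 mod 2441 = 1. x_0 = 1, so 5 is not a witness.
Base 1256: x_0 = 1256^305 mod 2441 = 2440. x_0 = 2440 ≡ −1, so 1256 is not a witness.
Base 2329: x_0 = 2329^305 mod 2441 = 1319. x_0 is neither 1 nor 2440, so continue squaring. x_1 = 1319^2 mod 2441 = 1769. x_2 = 1769^2 mod 2441 = 2440. x_2 ≡ −1, so 2329 is not a witness.
No listed base is a witness for 2441.

none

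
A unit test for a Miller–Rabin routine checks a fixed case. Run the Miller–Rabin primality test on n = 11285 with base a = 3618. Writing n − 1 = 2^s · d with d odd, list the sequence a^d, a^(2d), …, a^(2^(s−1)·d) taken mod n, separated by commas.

3618, 10609

n − 1 = 11284 = 2^2 · 2821, so s = 2 and d = 2821.
x_0 = 3618^2821 mod 11285 = 3618.
x_1 = 3618^2 mod 11285 = 10609.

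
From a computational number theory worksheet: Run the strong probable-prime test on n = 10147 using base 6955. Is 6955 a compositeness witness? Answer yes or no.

yes

n − 1 = 10146 = 2^1 · 5073, so s = 1 and d = 5073.
x_0 = 6955^5073 mod 10147 = 6334.
x_0 ∉ {1, 10146} and s = 1, so 6955 is a Miller–Rabin witness and 10147 is composite.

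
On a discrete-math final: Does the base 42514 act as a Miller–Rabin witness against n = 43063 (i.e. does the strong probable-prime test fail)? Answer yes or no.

n − 1 = 43062 = 2^1 · 21531, so s = 1 and d = 21531.
x_0 = 42514^21531 mod 43063 = 43062.
x_0 = 43062 ≡ −1, so 42514 is not a witness.

no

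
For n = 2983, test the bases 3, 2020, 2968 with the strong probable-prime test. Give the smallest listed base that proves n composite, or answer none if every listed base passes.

n − 1 = 2982 = 2^1 · 1491, so s = 1 and d = 1491.
Base 3: x_0 = 3^1491 mod 2983 = 1000. x_0 ∉ {1, 2982} and s = 1, so 3 is a Miller–Rabin witness and 2983 is composite.
Base 2020: x_0 = 2020^1491 mod 2983 = 2975. x_0 ∉ {1, 2982} and s = 1, so 2020 is a Miller–Rabin witness and 2983 is composite.
Base 2968: x_0 = 2968^1491 mod 2983 = 2139. x_0 ∉ {1, 2982} and s = 1, so 2968 is a Miller–Rabin witness and 2983 is composite.
The smallest witness among the given bases is 3.

3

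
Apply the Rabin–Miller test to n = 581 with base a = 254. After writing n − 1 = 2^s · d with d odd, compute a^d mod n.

n − 1 = 580 = 2^2 · 145, so s = 2 and d = 145.
254^145 mod 581 = 212.

212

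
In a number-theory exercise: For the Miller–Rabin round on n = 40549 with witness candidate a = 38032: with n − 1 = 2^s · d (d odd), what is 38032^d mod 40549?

n − 1 = 40548 = 2^2 · 10137, so s = 2 and d = 10137.
Repeated squaring mod 40549: 38032^1 ≡ 38032, 38032^2 ≡ 9645, 38032^4 ≡ 6619, 38032^8 ≡ 18241, 38032^16 ≡ 29536, 38032^32 ≡ 4110, 38032^64 ≡ 23716, 38032^128 ≡ 34026, 38032^256 ≡ 13628, 38032^512 ≡ 7964, 38032^1024 ≡ 6660, 38032^2048 ≡ 35543, 38032^4096 ≡ 754, 38032^8192 ≡ 830.
10137 = 8192 + 1024 + 512 + 256 + 128 + 16 + 8 + 1, so 38032^10137 ≡ 830·6660·7964·13628·34026·29536·18241·38032 ≡ 23811 (mod 40549).

23811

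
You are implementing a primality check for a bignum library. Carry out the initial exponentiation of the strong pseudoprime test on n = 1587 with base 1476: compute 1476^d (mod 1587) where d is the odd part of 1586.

786

n − 1 = 1586 = 2^1 · 793, so s = 1 and d = 793.
1476^793 mod 1587 = 786.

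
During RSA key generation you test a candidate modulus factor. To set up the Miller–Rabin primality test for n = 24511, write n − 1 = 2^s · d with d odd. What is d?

12255

Halving: 24510 → 12255; 12255 is odd.
So 24510 = 2^1 · 12255.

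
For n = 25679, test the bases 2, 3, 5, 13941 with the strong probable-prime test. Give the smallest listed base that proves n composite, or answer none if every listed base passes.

none

n − 1 = 25678 = 2^1 · 12839, so s = 1 and d = 12839.
Base 2: x_0 = 2^12839 mod 25679 = 1. x_0 = 1, so 2 is not a witness.
Base 3: x_0 = 3^12839 mod 25679 = 1. x_0 = 1, so 3 is not a witness.
Base 5: x_0 = 5^12839 mod 25679 = 1. x_0 = 1, so 5 is not a witness.
Base 13941: x_0 = 13941^12839 mod 25679 = 1. x_0 = 1, so 13941 is not a witness.
No listed base is a witness for 25679.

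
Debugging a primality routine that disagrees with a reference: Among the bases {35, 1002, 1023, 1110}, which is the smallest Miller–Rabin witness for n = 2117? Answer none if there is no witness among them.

n − 1 = 2116 = 2^2 · 529, so s = 2 and d = 529.
Base 35: x_0 = 35^529 mod 2117 = 937. x_0 is neither 1 nor 2116, so continue squaring. x_1 = 937^2 mod 2117 = 1531. Reached i = s−1 = 1 without hitting −1: 35 is a Miller–Rabin witness and 2117 is composite.
Base 1002: x_0 = 1002^529 mod 2117 = 837. x_0 is neither 1 nor 2116, so continue squaring. x_1 = 837^2 mod 2117 = 1959. Reached i = s−1 = 1 without hitting −1: 1002 is a Miller–Rabin witness and 2117 is composite.
Base 1023: x_0 = 1023^529 mod 2117 = 1534. x_0 is neither 1 nor 2116, so continue squaring. x_1 = 1534^2 mod 2117 = 1169. Reached i = s−1 = 1 without hitting −1: 1023 is a Miller–Rabin witness and 2117 is composite.
Base 1110: x_0 = 1110^529 mod 2117 = 1215. x_0 is neither 1 nor 2116, so continue squaring. x_1 = 1215^2 mod 2117 = 676. Reached i = s−1 = 1 without hitting −1: 1110 is a Miller–Rabin witness and 2117 is composite.
The smallest witness among the given bases is 35.

35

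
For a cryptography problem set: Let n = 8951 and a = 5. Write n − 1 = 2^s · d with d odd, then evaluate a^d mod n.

1

n − 1 = 8950 = 2^1 · 4475, so s = 1 and d = 4475.
5^4475 mod 8951 = 1.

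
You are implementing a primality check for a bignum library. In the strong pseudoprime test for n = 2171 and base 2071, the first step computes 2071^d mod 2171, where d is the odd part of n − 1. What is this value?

n − 1 = 2170 = 2^1 · 1085, so s = 1 and d = 1085.
2071^1085 mod 2171 = 2155.

2155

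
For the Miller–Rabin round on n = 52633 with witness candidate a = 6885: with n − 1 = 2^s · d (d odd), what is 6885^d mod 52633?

n − 1 = 52632 = 2^3 · 6579, so s = 3 and d = 6579.
Repeated squaring mod 52633: 6885^1 ≡ 6885, 6885^2 ≡ 33525, 6885^4 ≡ 543, 6885^8 ≡ 31684, 6885^16 ≡ 6647, 6885^32 ≡ 23522, 6885^64 ≡ 6388, 6885^128 ≡ 15969, 6885^256 ≡ 2076, 6885^512 ≡ 46503, 6885^1024 ≡ 49571, 6885^2048 ≡ 7170, 6885^4096 ≡ 39092.
6579 = 4096 + 2048 + 256 + 128 + 32 + 16 + 2 + 1, so 6885^6579 ≡ 39092·7170·2076·15969·23522·6647·33525·6885 ≡ 18642 (mod 52633).

18642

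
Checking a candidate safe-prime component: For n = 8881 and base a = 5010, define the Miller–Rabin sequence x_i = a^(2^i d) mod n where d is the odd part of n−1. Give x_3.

n − 1 = 8880 = 2^4 · 555, so s = 4 and d = 555.
x_0 = 5010^555 mod 8881 = 1655.
x_1 = 1655^2 mod 8881 = 3677.
x_2 = 3677^2 mod 8881 = 3447.
x_3 = 3447^2 mod 8881 = 7912.

7912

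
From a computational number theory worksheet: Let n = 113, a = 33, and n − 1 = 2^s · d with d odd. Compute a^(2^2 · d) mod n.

n − 1 = 112 = 2^4 · 7, so s = 4 and d = 7.
x_0 = 33^7 mod 113 = 71.
x_1 = 71^2 mod 113 = 69.
x_2 = 69^2 mod 113 = 15.

15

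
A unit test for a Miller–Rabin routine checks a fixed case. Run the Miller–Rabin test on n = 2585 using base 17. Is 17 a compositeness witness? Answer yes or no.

n − 1 = 2584 = 2^3 · 323, so s = 3 and d = 323.
x_0 = 17^323 mod 2585 = 2273.
x_0 is neither 1 nor 2584, so continue squaring.
x_1 = 2273^2 mod 2585 = 1699.
x_2 = 1699^2 mod 2585 = 1741.
Reached i = s−1 = 2 without hitting −1: 17 is a Miller–Rabin witness and 2585 is composite.

yes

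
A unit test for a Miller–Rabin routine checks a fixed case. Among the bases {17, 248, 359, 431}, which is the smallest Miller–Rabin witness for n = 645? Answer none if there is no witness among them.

n − 1 = 644 = 2^2 · 161, so s = 2 and d = 161.
Base 17: x_0 = 17^161 mod 645 = 92. x_0 is neither 1 nor 644, so continue squaring. x_1 = 92^2 mod 645 = 79. Reached i = s−1 = 1 without hitting −1: 17 is a Miller–Rabin witness and 645 is composite.
Base 248: x_0 = 248^161 mod 645 = 308. x_0 is neither 1 nor 644, so continue squaring. x_1 = 308^2 mod 645 = 49. Reached i = s−1 = 1 without hitting −1: 248 is a Miller–Rabin witness and 645 is composite.
Base 359: x_0 = 359^161 mod 645 = 479. x_0 is neither 1 nor 644, so continue squaring. x_1 = 479^2 mod 645 = 466. Reached i = s−1 = 1 without hitting −1: 359 is a Miller–Rabin witness and 645 is composite.
Base 431: x_0 = 431^161 mod 645 = 431. x_0 is neither 1 nor 644, so continue squaring. x_1 = 431^2 mod 645 = 1. x_1 = 1 but x_0 ≠ ±1, a nontrivial square root of 1 — 431 is a witness and 645 is composite.
The smallest witness among the given bases is 17.

17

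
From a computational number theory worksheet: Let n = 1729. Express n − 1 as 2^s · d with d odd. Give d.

Halving: 1728 → 864 → 432 → 216 → 108 → 54 → 27; 27 is odd.
So 1728 = 2^6 · 27.

27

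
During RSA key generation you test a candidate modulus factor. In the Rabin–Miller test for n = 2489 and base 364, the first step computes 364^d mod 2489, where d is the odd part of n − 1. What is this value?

129

n − 1 = 2488 = 2^3 · 311, so s = 3 and d = 311.
Repeated squaring mod 2489: 364^1 ≡ 364, 364^2 ≡ 579, 364^4 ≡ 1715, 364^8 ≡ 1716, 364^16 ≡ 169, 364^32 ≡ 1182, 364^64 ≡ 795, 364^128 ≡ 2308, 364^256 ≡ 404.
311 = 256 + 32 + 16 + 4 + 2 + 1, so 364^311 ≡ 404·1182·169·1715·579·364 ≡ 129 (mod 2489).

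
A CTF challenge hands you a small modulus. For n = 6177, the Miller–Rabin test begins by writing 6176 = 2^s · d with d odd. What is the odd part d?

Halving: 6176 → 3088 → 1544 → 772 → 386 → 193; 193 is odd.
So 6176 = 2^5 · 193.

193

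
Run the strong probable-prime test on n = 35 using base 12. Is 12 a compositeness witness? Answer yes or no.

yes

n − 1 = 34 = 2^1 · 17, so s = 1 and d = 17.
By repeated squaring, 12^17 ≡ 17 (mod 35).
x_0 = 12^17 mod 35 = 17.
x_0 ∉ {1, 34} and s = 1, so 12 is a Miller–Rabin witness and 35 is composite.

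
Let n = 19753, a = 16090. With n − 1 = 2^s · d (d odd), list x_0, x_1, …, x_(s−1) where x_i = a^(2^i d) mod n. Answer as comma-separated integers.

1, 1, 1

n − 1 = 19752 = 2^3 · 2469, so s = 3 and d = 2469.
x_0 = 16090^2469 mod 19753 = 1.
x_1 = 1^2 mod 19753 = 1.
x_2 = 1^2 mod 19753 = 1.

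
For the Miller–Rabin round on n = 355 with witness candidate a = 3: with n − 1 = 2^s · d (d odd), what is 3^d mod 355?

n − 1 = 354 = 2^1 · 177, so s = 1 and d = 177.
Repeated squaring mod 355: 3^1 ≡ 3, 3^2 ≡ 9, 3^4 ≡ 81, 3^8 ≡ 171, 3^16 ≡ 131, 3^32 ≡ 121, 3^64 ≡ 86, 3^128 ≡ 296.
177 = 128 + 32 + 16 + 1, so 3^177 ≡ 296·121·131·3 ≡ 293 (mod 355).

293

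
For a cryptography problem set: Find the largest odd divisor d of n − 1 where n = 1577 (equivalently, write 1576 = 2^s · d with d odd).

Halving: 1576 → 788 → 394 → 197; 197 is odd.
So 1576 = 2^3 · 197.

197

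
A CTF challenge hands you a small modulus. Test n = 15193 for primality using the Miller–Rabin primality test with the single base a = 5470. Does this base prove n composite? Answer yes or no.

no

n − 1 = 15192 = 2^3 · 1899, so s = 3 and d = 1899.
x_0 = 5470^1899 mod 15193 = 15192.
x_0 = 15192 ≡ −1, so 5470 is not a witness.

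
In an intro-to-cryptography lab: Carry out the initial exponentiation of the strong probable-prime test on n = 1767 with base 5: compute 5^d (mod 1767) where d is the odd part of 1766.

n − 1 = 1766 = 2^1 · 883, so s = 1 and d = 883.
5^883 mod 1767 = 5.

5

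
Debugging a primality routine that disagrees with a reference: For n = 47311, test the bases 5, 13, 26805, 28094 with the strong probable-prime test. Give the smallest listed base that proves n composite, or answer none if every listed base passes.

n − 1 = 47310 = 2^1 · 23655, so s = 1 and d = 23655.
Base 5: x_0 = 5^23655 mod 47311 = 33738. x_0 ∉ {1, 47310} and s = 1, so 5 is a Miller–Rabin witness and 47311 is composite.
Base 13: x_0 = 13^23655 mod 47311 = 26201. x_0 ∉ {1, 47310} and s = 1, so 13 is a Miller–Rabin witness and 47311 is composite.
Base 26805: x_0 = 26805^23655 mod 47311 = 45904. x_0 ∉ {1, 47310} and s = 1, so 26805 is a Miller–Rabin witness and 47311 is composite.
Base 28094: x_0 = 28094^23655 mod 47311 = 21901. x_0 ∉ {1, 47310} and s = 1, so 28094 is a Miller–Rabin witness and 47311 is composite.
The smallest witness among the given bases is 5.

5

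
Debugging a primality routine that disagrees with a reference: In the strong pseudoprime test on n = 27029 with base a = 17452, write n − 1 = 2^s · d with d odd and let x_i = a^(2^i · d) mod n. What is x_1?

15310

n − 1 = 27028 = 2^2 · 6757, so s = 2 and d = 6757.
x_0 = 17452^6757 mod 27029 = 13118.
x_1 = 13118^2 mod 27029 = 15310.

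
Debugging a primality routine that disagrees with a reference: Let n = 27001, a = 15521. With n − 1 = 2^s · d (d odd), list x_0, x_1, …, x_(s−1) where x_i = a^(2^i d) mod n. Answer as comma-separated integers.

n − 1 = 27000 = 2^3 · 3375, so s = 3 and d = 3375.
x_0 = 15521^3375 mod 27001 = 21358.
x_1 = 21358^2 mod 27001 = 9270.
x_2 = 9270^2 mod 27001 = 15718.

21358, 9270, 15718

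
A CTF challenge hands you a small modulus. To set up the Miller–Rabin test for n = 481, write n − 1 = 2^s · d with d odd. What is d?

15

Halving: 480 → 240 → 120 → 60 → 30 → 15; 15 is odd.
So 480 = 2^5 · 15.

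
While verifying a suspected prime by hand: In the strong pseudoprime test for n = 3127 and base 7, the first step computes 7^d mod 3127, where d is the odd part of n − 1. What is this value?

1668

n − 1 = 3126 = 2^1 · 1563, so s = 1 and d = 1563.
7^1563 mod 3127 = 1668.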